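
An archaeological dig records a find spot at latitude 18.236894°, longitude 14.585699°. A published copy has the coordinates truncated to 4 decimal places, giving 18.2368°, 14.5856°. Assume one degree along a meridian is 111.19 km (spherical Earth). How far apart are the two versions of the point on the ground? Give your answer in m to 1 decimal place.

Δlat = 18.236894 − 18.2368 = +0.000094°; Δlon = 14.585699 − 14.5856 = +0.000099°.
North–south shift: 0.000094 × 111190 = 10.4519 m.
E–W at 18.2368°: 0.000099° × 111190 × cos 18.2368° = 0.000099 × 111190 × 0.9498 ≈ 10.4549 m.
Distance: √(10.4519² + 10.4549²) ≈ 14.7833 m.

14.8 m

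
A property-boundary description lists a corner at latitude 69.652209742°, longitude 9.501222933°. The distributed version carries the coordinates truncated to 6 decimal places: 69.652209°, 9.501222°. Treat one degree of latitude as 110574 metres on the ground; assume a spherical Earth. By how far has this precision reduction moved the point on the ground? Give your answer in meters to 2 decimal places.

The latitude changed by +0.000000742° and the longitude by +0.000000933°.
North–south shift: 0.000000742 × 110574 = 0.0820459 m.
East–west at this latitude: 0.000000933° × 110574 × cos 69.6522° ≈ 0.000000933 × 38448.6 = 0.0358725 m.
Hypotenuse of the two orthogonal shifts: √(0.0820459² + 0.0358725²) = 0.0895453 m.

0.09 meters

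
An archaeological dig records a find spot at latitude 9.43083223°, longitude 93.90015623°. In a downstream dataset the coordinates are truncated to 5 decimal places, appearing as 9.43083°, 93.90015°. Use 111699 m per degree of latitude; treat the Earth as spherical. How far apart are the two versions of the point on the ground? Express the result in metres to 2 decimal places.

The latitude changed by +0.00000223° and the longitude by +0.00000623°.
North–south shift: 0.00000223 × 111699 = 0.249089 m.
East–west at this latitude: 0.00000623° × 111699 × cos 9.43083° ≈ 0.00000623 × 110189 = 0.686479 m.
Distance: √(0.249089² + 0.686479²) ≈ 0.730273 m.

0.73 metres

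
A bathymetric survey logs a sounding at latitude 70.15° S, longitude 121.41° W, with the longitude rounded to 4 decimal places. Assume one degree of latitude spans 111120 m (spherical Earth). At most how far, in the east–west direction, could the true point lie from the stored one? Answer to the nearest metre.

Rounding to 4 decimal places leaves the longitude within ±5e-05° of the true value.
Parallels shrink by cos φ, so at 70.15° a degree of longitude is 111120 × 0.3396 ≈ 37731.8 m.
So at most 5e-05° × 37731.8 ≈ 1.88659 m east–west.

2 metres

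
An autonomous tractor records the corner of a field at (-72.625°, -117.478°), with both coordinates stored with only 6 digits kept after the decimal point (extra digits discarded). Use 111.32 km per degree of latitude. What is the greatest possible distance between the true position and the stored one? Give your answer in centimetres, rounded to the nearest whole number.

Truncating at 6 decimal places can drop up to a full unit in the last place, so each coordinate may be off by as much as 1e-06°.
Latitude error → 1e-06 × 111320 = 0.11132 m along the meridian.
Longitude error → 1e-06 × 111320 × cos 72.625° = 1e-06 × 111320 × 0.2986 ≈ 0.0332429 m.
Combining orthogonally: (0.11132² + 0.0332429²)^½ ≈ 0.116178 m.
That is 0.116178 m = 11.618 cm.

12 centimetres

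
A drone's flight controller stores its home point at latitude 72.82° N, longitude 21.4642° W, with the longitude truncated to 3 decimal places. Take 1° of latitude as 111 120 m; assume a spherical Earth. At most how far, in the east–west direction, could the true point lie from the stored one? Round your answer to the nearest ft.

108 ft

Truncating at 3 decimal places can drop up to a full unit in the last place, so the longitude may be off by as much as 0.001°.
One degree of longitude at 72.82° is 111120 × cos 72.82° ≈ 111120 × 0.2954 = 32822 m.
So at most 0.001° × 32822 ≈ 32.822 m east–west.
In feet: 32.822 m ÷ 0.3048 ≈ 107.68 ft.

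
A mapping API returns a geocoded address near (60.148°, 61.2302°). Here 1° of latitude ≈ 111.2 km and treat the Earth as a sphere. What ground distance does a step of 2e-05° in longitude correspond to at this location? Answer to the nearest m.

2e-05° of longitude at 60.148° is 2e-05 × 111200 × cos 60.148° ≈ 2e-05 × 55351.1 = 1.10702 m.

1 m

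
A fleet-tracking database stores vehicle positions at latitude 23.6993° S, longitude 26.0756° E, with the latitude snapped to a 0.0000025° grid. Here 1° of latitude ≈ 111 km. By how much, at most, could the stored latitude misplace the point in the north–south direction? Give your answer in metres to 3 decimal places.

With a 0.0000025° grid the true value lies within half a step, ±0.0000025°/2 = ±1.25e-06°, of the stored one.
Along the meridian that is 1.25e-06° × 111000 m/° = 0.13875 m.

0.139 metres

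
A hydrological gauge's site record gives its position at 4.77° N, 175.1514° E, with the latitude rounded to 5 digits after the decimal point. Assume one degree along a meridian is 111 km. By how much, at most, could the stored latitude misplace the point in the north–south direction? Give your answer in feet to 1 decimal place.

1.8 feet

Rounding to 5 decimal places leaves the latitude within ±5e-06° of the true value.
North–south distance: 5e-06° × 111000 m/° = 0.555 m.
In feet: 0.555 m ÷ 0.3048 ≈ 1.8209 ft.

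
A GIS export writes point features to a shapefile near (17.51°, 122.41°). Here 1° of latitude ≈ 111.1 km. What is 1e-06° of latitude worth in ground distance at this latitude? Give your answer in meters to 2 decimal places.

1e-06° × 111100 m/° = 0.1111 m.

0.11 meters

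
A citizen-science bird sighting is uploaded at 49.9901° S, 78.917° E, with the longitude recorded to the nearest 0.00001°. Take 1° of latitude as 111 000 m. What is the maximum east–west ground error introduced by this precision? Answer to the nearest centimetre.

Rounding to 5 decimal places leaves the longitude within ±5e-06° of the true value.
One degree of longitude at 49.9901° is 111000 × cos 49.9901° ≈ 111000 × 0.6429 = 71364.1 m.
Maximum E–W displacement: 5e-06 × 71364.1 = 0.356821 m.
That is 0.356821 m = 35.682 cm.

36 centimetres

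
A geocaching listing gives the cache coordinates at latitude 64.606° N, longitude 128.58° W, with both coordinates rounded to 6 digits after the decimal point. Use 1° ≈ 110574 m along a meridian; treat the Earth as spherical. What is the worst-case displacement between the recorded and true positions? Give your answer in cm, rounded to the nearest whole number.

Rounding to 6 decimal places leaves each coordinate within ±5e-07° of the true value.
Latitude error → 5e-07 × 110574 = 0.055287 m along the meridian.
Longitude error → 5e-07 × 110574 × cos 64.606° = 5e-07 × 110574 × 0.4288 ≈ 0.0237093 m.
Worst case both components are at the extreme and orthogonal: √(0.055287² + 0.0237093²) ≈ 0.0601563 m.
That is 0.0601563 m = 6.0156 cm.

6 cm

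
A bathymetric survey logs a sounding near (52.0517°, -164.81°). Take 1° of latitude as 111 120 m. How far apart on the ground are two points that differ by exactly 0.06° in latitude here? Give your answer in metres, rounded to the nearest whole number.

Along a meridian 0.06° is 0.06 × 111120 = 6667.2 m.

6667 metres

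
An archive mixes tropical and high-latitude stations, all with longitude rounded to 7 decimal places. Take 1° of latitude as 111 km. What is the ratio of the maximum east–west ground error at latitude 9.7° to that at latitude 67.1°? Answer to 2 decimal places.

Rounding to 7 decimal places leaves the longitude within ±5e-08° of the true value.
Error at 9.7° = 5e-08° × 111000 × cos 9.7° ≈ 0.00555 × 0.9857 = 0.0054707 m.
Error at 67.1° = 5e-08° × 111000 × cos 67.1° ≈ 0.00555 × 0.3891 = 0.0021596 m.
Ratio: 0.0054707 / 0.0021596 = cos 9.7° / cos 67.1° ≈ 2.5331.

2.53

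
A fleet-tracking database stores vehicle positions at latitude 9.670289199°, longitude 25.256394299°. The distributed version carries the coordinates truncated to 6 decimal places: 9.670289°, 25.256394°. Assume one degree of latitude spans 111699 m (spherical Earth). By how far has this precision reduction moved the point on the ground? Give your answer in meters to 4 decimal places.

Δlat = 9.670289199 − 9.670289 = +0.000000199°; Δlon = 25.256394299 − 25.256394 = +0.000000299°.
N–S: 0.000000199° × 111699 m/° = 0.0222281 m.
East–west at this latitude: 0.000000299° × 111699 × cos 9.67029° ≈ 0.000000299 × 110112 = 0.0329234 m.
Hypotenuse of the two orthogonal shifts: √(0.0222281² + 0.0329234²) = 0.0397246 m.

0.0397 meters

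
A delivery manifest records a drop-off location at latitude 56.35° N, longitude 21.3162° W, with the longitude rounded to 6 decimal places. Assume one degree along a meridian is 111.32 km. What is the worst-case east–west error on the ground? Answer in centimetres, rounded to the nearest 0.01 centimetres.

Rounding to 6 decimal places leaves the longitude within ±5e-07° of the true value.
Parallels shrink by cos φ, so at 56.35° a degree of longitude is 111320 × 0.5541 ≈ 61684.4 m.
East–west error: 5e-07° × 61684.4 m/° ≈ 0.0308422 m.
That is 0.0308422 m = 3.0842 cm.

3.08 centimetres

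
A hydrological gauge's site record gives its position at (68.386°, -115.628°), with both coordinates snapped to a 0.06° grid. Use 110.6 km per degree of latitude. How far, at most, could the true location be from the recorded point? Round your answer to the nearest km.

4 km

With a 0.06° grid the true value lies within half a step, ±0.06°/2 = ±0.03°, of the stored one.
Latitude error → 0.03 × 110600 = 3318 m along the meridian.
E–W at 68.386°: 0.03° × 110600 × cos 68.386° = 0.03 × 110600 × 0.3684 ≈ 1222.19 m.
Worst case both components are at the extreme and orthogonal: √(3318² + 1222.19²) ≈ 3535.94 m.
That is 3535.94 m = 3.5359 km.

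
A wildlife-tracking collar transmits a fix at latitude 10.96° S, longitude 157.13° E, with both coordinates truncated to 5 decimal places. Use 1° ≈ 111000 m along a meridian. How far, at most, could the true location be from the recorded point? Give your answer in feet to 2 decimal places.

Truncating at 5 decimal places can drop up to a full unit in the last place, so each coordinate may be off by as much as 1e-05°.
N–S: 1e-05° × 111000 m/° = 1.11 m.
E–W at 10.96°: 1e-05° × 111000 × cos 10.96° = 1e-05 × 111000 × 0.9818 ≈ 1.08975 m.
Worst case both components are at the extreme and orthogonal: √(1.11² + 1.08975²) ≈ 1.55553 m.
In feet: 1.55553 m ÷ 0.3048 ≈ 5.1034 ft.

5.10 feet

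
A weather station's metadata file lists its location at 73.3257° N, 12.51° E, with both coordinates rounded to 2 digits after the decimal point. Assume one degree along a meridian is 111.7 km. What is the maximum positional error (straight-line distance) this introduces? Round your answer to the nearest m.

581 m

Rounding to 2 decimal places leaves each coordinate within ±0.005° of the true value.
Latitude error → 0.005 × 111700 = 558.5 m along the meridian.
East–west component at 73.3257°: 0.005° × 111700 × cos 73.3257° ≈ 0.005 × 32050.2 ≈ 160.251 m.
The two errors are perpendicular, so the maximum displacement is √(558.5² + 160.251²) ≈ 581.036 m.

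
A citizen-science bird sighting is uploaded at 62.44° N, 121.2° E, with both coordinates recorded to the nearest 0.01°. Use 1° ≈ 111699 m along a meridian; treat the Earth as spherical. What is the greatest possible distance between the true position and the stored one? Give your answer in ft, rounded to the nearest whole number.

Rounding to 2 decimal places leaves each coordinate within ±0.005° of the true value.
Latitude error → 0.005 × 111699 = 558.495 m along the meridian.
East–west component at 62.44°: 0.005° × 111699 × cos 62.44° ≈ 0.005 × 51680.6 ≈ 258.403 m.
Combining orthogonally: (558.495² + 258.403²)^½ ≈ 615.377 m.
Converting: 615.377 m × 3.2808 ft/m ≈ 2019 ft.

2019 ft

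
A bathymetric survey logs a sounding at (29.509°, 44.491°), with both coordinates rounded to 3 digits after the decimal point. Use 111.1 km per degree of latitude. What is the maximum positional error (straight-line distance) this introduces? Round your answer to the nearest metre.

Rounding to 3 decimal places leaves each coordinate within ±0.0005° of the true value.
North–south component: 0.0005° × 111100 = 55.55 m.
Longitude error → 0.0005 × 111100 × cos 29.509° = 0.0005 × 111100 × 0.8703 ≈ 48.344 m.
The two errors are perpendicular, so the maximum displacement is √(55.55² + 48.344²) ≈ 73.6406 m.

74 metres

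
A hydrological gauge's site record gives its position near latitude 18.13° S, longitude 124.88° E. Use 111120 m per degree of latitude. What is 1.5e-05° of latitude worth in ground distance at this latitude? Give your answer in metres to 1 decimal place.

Along a meridian 1.5e-05° is 1.5e-05 × 111120 = 1.6668 m.

1.7 metres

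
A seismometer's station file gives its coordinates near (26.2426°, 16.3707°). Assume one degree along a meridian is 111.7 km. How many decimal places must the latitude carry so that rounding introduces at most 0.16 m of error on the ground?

One degree of latitude covers 111700 m.
Rounding to N decimal places gives at most 0.5 × 10⁻ᴺ degrees of error, i.e. 0.5 × 10⁻ᴺ × 111700 m.
Need 0.5 × 111700 × 10⁻ᴺ ≤ 0.16 → 10⁻ᴺ ≤ 2.865e-06, so N ≥ 5.54.
So 6 decimal places suffice (0.0558 m); 5 would allow up to 0.558 m.

6 decimal places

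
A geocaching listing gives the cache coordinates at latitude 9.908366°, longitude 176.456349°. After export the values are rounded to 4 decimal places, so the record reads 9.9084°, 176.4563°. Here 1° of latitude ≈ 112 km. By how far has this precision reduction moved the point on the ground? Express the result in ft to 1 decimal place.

The latitude changed by -0.000034° and the longitude by +0.000049°.
North–south shift: -0.000034 × 112000 = -3.808 m.
E–W at 9.9084°: 0.000049° × 112000 × cos 9.9084° = 0.000049 × 112000 × 0.9851 ≈ 5.40614 m.
Hypotenuse of the two orthogonal shifts: √(3.808² + 5.40614²) = 6.61266 m.
Converting: 6.61266 m × 3.2808 ft/m ≈ 21.695 ft.

21.7 ft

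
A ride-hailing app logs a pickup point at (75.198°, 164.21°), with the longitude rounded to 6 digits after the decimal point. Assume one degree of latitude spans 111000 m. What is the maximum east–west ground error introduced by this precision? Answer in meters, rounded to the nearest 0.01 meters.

0.01 meters

Rounding to 6 decimal places leaves the longitude within ±5e-07° of the true value.
One degree of longitude at 75.198° is 111000 × cos 75.198° ≈ 111000 × 0.2555 = 28358.2 m.
Maximum E–W displacement: 5e-07 × 28358.2 = 0.0141791 m.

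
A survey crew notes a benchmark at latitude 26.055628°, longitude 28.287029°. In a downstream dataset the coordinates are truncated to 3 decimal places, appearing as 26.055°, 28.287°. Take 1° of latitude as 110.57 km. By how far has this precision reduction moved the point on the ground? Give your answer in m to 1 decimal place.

69.5 m

The latitude changed by +0.000628° and the longitude by +0.000029°.
N–S: 0.000628° × 110570 m/° = 69.438 m.
E–W at 26.055°: 0.000029° × 110570 × cos 26.055° = 0.000029 × 110570 × 0.8984 ≈ 2.88066 m.
Hypotenuse of the two orthogonal shifts: √(69.438² + 2.88066²) = 69.4977 m.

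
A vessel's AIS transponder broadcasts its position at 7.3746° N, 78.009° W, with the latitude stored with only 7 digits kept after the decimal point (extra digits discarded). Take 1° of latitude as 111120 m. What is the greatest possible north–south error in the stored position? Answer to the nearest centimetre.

1 centimetres

Truncating at 7 decimal places can drop up to a full unit in the last place, so the latitude may be off by as much as 1e-07°.
Along the meridian that is 1e-07° × 111120 m/° = 0.011112 m.
That is 0.011112 m = 1.1112 cm.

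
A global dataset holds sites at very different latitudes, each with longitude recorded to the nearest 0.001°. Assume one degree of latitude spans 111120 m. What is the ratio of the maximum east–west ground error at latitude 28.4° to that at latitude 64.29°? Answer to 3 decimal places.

Rounding to 3 decimal places leaves the longitude within ±0.0005° of the true value.
At 28.4°: 0.0005° × 111120 × cos 28.4° = 0.0005 × 111120 × 0.8796 ≈ 48.873 m.
At 64.29°: 0.0005° × 111120 × cos 64.29° = 0.0005 × 111120 × 0.4338 ≈ 24.103 m.
Ratio: 48.873 / 24.103 = cos 28.4° / cos 64.29° ≈ 2.0277.

2.028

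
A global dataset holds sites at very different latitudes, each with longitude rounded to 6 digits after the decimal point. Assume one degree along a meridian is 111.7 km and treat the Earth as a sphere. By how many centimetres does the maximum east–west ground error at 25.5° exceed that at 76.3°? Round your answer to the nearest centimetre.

Rounding to 6 decimal places leaves the longitude within ±5e-07° of the true value.
Error at 25.5° = 5e-07° × 111700 × cos 25.5° ≈ 0.05585 × 0.9026 = 0.050409 m.
Error at 76.3° = 5e-07° × 111700 × cos 76.3° ≈ 0.05585 × 0.2368 = 0.013227 m.
So the lower-latitude error exceeds the higher by 0.050409 − 0.013227 = 0.037182 m.
That is 0.037182 m = 3.7182 cm.

4 centimetres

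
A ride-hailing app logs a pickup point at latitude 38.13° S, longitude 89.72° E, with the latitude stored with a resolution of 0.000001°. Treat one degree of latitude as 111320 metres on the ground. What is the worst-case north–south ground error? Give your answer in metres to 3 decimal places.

0.056 metres

With a 0.000001° grid the true value lies within half a step, ±0.000001°/2 = ±5e-07°, of the stored one.
North–south distance: 5e-07° × 111320 m/° = 0.05566 m.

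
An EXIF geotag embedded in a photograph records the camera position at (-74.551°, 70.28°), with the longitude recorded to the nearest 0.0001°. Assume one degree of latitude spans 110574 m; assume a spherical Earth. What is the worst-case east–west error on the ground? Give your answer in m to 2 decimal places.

1.47 m

Rounding to 4 decimal places leaves the longitude within ±5e-05° of the true value.
Parallels shrink by cos φ, so at 74.551° a degree of longitude is 110574 × 0.2664 ≈ 29454.8 m.
East–west error: 5e-05° × 29454.8 m/° ≈ 1.47274 m.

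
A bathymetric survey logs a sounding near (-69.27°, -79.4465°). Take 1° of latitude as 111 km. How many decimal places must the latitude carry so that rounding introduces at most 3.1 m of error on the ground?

5 decimal places

One degree of latitude covers 111000 m.
With N decimal places the half-ulp bound is 0.5·10⁻ᴺ°, or 0.5·10⁻ᴺ × 111000 m on the ground.
Need 0.5 × 111000 × 10⁻ᴺ ≤ 3.1 → 10⁻ᴺ ≤ 5.586e-05, so N ≥ 4.25.
At 4 places the error can reach 5.55 m, but 5 places keeps it to 0.555 m.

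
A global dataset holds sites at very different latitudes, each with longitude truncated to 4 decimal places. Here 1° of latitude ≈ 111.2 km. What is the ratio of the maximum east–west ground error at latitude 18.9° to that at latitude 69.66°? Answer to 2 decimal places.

Truncating at 4 decimal places can drop up to a full unit in the last place, so the longitude may be off by as much as 0.0001°.
Error at 18.9° = 0.0001° × 111200 × cos 18.9° ≈ 11.12 × 0.9461 = 10.52 m.
At 69.66°: 0.0001° × 111200 × cos 69.66° = 0.0001 × 111200 × 0.3476 ≈ 3.8652 m.
Ratio: 10.52 / 3.8652 = cos 18.9° / cos 69.66° ≈ 2.7218.

2.72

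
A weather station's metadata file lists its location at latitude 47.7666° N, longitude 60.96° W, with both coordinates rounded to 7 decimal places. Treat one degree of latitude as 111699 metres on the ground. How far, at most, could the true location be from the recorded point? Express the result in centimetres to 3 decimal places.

0.673 centimetres

Rounding to 7 decimal places leaves each coordinate within ±5e-08° of the true value.
N–S: 5e-08° × 111699 m/° = 0.00558495 m.
East–west component at 47.7666°: 5e-08° × 111699 × cos 47.7666° ≈ 5e-08 × 75078.7 ≈ 0.00375394 m.
The two errors are perpendicular, so the maximum displacement is √(0.00558495² + 0.00375394²) ≈ 0.00672932 m.
That is 0.00672932 m = 0.67293 cm.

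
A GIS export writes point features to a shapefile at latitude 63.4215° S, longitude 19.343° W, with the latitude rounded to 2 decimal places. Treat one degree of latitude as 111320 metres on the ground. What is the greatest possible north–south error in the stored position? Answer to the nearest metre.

557 metres

Rounding to 2 decimal places leaves the latitude within ±0.005° of the true value.
Along the meridian that is 0.005° × 111320 m/° = 556.6 m.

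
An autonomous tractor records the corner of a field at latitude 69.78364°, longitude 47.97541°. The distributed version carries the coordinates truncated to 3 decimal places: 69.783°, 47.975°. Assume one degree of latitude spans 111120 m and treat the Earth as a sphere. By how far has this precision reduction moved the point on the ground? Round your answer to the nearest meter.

The latitude changed by +0.00064° and the longitude by +0.00041°.
North–south shift: 0.00064 × 111120 = 71.1168 m.
East–west at this latitude: 0.00041° × 111120 × cos 69.783° ≈ 0.00041 × 38400.5 = 15.7442 m.
Distance: √(71.1168² + 15.7442²) ≈ 72.8387 m.

73 meters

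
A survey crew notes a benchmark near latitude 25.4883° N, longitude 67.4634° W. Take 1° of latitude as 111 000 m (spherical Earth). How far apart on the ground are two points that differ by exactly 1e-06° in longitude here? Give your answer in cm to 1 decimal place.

10.0 cm

One degree of longitude here spans 111000 × cos 25.4883° = 111000 × 0.9027 ≈ 100197 m; 1e-06° of that is 0.100197 m.
That is 0.100197 m = 10.02 cm.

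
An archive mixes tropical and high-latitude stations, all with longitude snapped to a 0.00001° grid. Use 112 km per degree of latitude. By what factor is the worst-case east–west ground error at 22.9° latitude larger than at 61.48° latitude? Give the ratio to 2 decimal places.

1.93

With a 0.00001° grid the true value lies within half a step, ±0.00001°/2 = ±5e-06°, of the stored one.
At 22.9°: 5e-06° × 112000 × cos 22.9° = 5e-06 × 112000 × 0.9212 ≈ 0.51586 m.
At 61.48°: 5e-06° × 112000 × cos 61.48° = 5e-06 × 112000 × 0.4775 ≈ 0.26738 m.
Ratio: 0.51586 / 0.26738 = cos 22.9° / cos 61.48° ≈ 1.9293.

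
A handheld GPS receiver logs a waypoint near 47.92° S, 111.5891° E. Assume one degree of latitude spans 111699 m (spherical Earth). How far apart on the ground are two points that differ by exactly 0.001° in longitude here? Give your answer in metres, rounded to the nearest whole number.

75 metres

One degree of longitude here spans 111699 × cos 47.92° = 111699 × 0.6702 ≈ 74857 m; 0.001° of that is 74.857 m.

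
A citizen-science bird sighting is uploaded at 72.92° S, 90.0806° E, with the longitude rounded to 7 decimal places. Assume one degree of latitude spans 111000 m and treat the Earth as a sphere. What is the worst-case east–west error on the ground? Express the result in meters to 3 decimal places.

0.002 meters

Rounding to 7 decimal places leaves the longitude within ±5e-08° of the true value.
At latitude 72.92° a degree of longitude spans 111000 m × cos 72.92° = 111000 × 0.2937 ≈ 32601.4 m.
East–west error: 5e-08° × 32601.4 m/° ≈ 0.00163007 m.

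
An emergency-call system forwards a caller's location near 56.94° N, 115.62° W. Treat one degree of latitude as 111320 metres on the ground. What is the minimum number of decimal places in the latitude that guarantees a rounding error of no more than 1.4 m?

5 decimal places

One degree of latitude covers 111320 m.
Rounding to N decimal places gives at most 0.5 × 10⁻ᴺ degrees of error, i.e. 0.5 × 10⁻ᴺ × 111320 m.
Need 0.5 × 111320 × 10⁻ᴺ ≤ 1.4 → 10⁻ᴺ ≤ 2.515e-05, so N ≥ 4.60.
At 4 places the error can reach 5.57 m, but 5 places keeps it to 0.557 m.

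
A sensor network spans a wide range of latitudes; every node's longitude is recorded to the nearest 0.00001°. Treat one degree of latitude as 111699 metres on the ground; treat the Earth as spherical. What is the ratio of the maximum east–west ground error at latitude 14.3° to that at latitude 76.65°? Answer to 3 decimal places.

Rounding to 5 decimal places leaves the longitude within ±5e-06° of the true value.
At 14.3°: 5e-06° × 111699 × cos 14.3° = 5e-06 × 111699 × 0.9690 ≈ 0.54119 m.
Error at 76.65° = 5e-06° × 111699 × cos 76.65° ≈ 0.5585 × 0.2309 = 0.12896 m.
The ratio reduces to cos 14.3° / cos 76.65° = 0.9690/0.2309 ≈ 4.1967.

4.197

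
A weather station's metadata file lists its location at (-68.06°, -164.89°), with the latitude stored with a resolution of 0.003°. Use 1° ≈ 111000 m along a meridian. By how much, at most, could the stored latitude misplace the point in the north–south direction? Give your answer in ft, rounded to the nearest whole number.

546 ft

With a 0.003° grid the true value lies within half a step, ±0.003°/2 = ±0.0015°, of the stored one.
So the N–S error is at most 0.0015 × 111000 = 166.5 m.
Converting: 166.5 m × 3.2808 ft/m ≈ 546.26 ft.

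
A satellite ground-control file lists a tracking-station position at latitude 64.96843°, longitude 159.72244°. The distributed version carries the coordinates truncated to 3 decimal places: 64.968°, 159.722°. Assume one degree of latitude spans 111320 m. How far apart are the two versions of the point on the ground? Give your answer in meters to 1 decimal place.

52.2 meters

The latitude changed by +0.00043° and the longitude by +0.00044°.
N–S: 0.00043° × 111320 m/° = 47.8676 m.
East–west at this latitude: 0.00044° × 111320 × cos 64.968° ≈ 0.00044 × 47102.2 = 20.725 m.
Combined displacement = (47.8676² + 20.725²)^½ ≈ 52.1616 m.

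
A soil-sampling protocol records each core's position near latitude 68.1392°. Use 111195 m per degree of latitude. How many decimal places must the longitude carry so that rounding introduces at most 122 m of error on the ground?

3 decimal places

At 68.1392° one degree of longitude covers 111195 × cos 68.1392° ≈ 111195 × 0.3724 ≈ 41403.8 m.
N decimal places → at most half a unit in the last place, 0.5 × 10⁻ᴺ° = 41403.8/2 × 10⁻ᴺ m.
Setting 20701.9 × 10⁻ᴺ ≤ 122 gives 10ᴺ ≥ 169.7, i.e. N ≥ 2.23.
At 2 places the error can reach 207 m, but 3 places keeps it to 20.7 m.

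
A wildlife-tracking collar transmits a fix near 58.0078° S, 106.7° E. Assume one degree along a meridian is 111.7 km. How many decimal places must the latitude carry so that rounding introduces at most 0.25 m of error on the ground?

One degree of latitude covers 111700 m.
With N decimal places the half-ulp bound is 0.5·10⁻ᴺ°, or 0.5·10⁻ᴺ × 111700 m on the ground.
Need 0.5 × 111700 × 10⁻ᴺ ≤ 0.25 → 10⁻ᴺ ≤ 4.476e-06, so N ≥ 5.35.
At 5 places the error can reach 0.558 m, but 6 places keeps it to 0.0558 m.

6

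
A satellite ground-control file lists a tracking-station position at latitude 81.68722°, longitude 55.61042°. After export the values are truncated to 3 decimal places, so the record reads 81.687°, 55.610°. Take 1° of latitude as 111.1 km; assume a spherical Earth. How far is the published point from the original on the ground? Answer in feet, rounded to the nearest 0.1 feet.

83.2 feet

Δlat = 81.68722 − 81.687 = +0.00022°; Δlon = 55.61042 − 55.610 = +0.00042°.
N–S: 0.00022° × 111100 m/° = 24.442 m.
East–west at this latitude: 0.00042° × 111100 × cos 81.687° ≈ 0.00042 × 16062.9 = 6.74643 m.
Hypotenuse of the two orthogonal shifts: √(24.442² + 6.74643²) = 25.356 m.
In feet: 25.356 m ÷ 0.3048 ≈ 83.189 ft.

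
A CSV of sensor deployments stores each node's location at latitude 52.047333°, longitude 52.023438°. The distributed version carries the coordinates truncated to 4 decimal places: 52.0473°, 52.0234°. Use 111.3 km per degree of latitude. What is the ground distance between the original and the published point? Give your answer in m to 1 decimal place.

Δlat = 52.047333 − 52.0473 = +0.000033°; Δlon = 52.023438 − 52.0234 = +0.000038°.
North–south shift: 0.000033 × 111300 = 3.6729 m.
E–W at 52.0473°: 0.000038° × 111300 × cos 52.0473° = 0.000038 × 111300 × 0.6150 ≈ 2.60113 m.
Distance: √(3.6729² + 2.60113²) ≈ 4.50067 m.

4.5 m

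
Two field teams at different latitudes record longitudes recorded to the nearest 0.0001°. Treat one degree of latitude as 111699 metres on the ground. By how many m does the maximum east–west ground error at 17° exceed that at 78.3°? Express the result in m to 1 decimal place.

Rounding to 4 decimal places leaves the longitude within ±5e-05° of the true value.
Error at 17° = 5e-05° × 111699 × cos 17° ≈ 5.585 × 0.9563 = 5.3409 m.
At 78.3°: 5e-05° × 111699 × cos 78.3° = 5e-05 × 111699 × 0.2028 ≈ 1.1326 m.
Difference: 5.3409 − 1.1326 = 4.2084 m.

4.2 m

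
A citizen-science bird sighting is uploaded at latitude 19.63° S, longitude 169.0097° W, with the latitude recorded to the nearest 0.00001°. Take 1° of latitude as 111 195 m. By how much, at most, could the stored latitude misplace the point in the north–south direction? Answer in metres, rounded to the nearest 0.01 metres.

Rounding to 5 decimal places leaves the latitude within ±5e-06° of the true value.
Along the meridian that is 5e-06° × 111195 m/° = 0.555975 m.

0.56 metres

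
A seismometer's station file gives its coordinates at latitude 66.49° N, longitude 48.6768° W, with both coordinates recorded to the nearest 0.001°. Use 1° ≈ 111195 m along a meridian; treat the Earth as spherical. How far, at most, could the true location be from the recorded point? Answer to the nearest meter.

Rounding to 3 decimal places leaves each coordinate within ±0.0005° of the true value.
North–south component: 0.0005° × 111195 = 55.5975 m.
East–west component at 66.49°: 0.0005° × 111195 × cos 66.49° ≈ 0.0005 × 44356.7 ≈ 22.1783 m.
Combining orthogonally: (55.5975² + 22.1783²)^½ ≈ 59.8578 m.

60 meters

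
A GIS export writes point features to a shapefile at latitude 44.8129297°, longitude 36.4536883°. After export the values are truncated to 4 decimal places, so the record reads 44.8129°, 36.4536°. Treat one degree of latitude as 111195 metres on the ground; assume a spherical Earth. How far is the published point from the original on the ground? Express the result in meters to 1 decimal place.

7.7 meters

The latitude changed by +0.0000297° and the longitude by +0.0000883°.
N–S: 0.0000297° × 111195 m/° = 3.30249 m.
East–west at this latitude: 0.0000883° × 111195 × cos 44.8129° ≈ 0.0000883 × 78883.1 = 6.96538 m.
Distance: √(3.30249² + 6.96538²) ≈ 7.70863 m.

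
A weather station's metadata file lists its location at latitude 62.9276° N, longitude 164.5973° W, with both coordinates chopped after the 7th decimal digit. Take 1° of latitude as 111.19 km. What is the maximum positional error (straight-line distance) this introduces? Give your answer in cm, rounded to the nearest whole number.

Truncating at 7 decimal places can drop up to a full unit in the last place, so each coordinate may be off by as much as 1e-07°.
Latitude error → 1e-07 × 111190 = 0.011119 m along the meridian.
East–west component at 62.9276°: 1e-07° × 111190 × cos 62.9276° ≈ 1e-07 × 50604.4 ≈ 0.00506044 m.
The two errors are perpendicular, so the maximum displacement is √(0.011119² + 0.00506044²) ≈ 0.0122164 m.
That is 0.0122164 m = 1.2216 cm.

1 cm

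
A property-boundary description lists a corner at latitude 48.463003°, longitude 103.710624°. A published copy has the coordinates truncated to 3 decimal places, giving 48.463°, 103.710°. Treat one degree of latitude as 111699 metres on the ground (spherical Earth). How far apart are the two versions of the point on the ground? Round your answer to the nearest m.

46 m

The latitude changed by +0.000003° and the longitude by +0.000624°.
North–south shift: 0.000003 × 111699 = 0.335097 m.
E–W at 48.463°: 0.000624° × 111699 × cos 48.463° = 0.000624 × 111699 × 0.6631 ≈ 46.2184 m.
Combined displacement = (0.335097² + 46.2184²)^½ ≈ 46.2196 m.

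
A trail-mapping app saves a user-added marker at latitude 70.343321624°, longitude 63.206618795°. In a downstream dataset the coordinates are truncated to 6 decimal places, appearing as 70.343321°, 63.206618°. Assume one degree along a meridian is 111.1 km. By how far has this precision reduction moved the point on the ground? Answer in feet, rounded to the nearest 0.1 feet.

The latitude changed by +0.000000624° and the longitude by +0.000000795°.
N–S: 0.000000624° × 111100 m/° = 0.0693264 m.
E–W at 70.3433°: 0.000000795° × 111100 × cos 70.3433° = 0.000000795 × 111100 × 0.3364 ≈ 0.0297109 m.
Distance: √(0.0693264² + 0.0297109²) ≈ 0.0754247 m.
Converting: 0.0754247 m × 3.2808 ft/m ≈ 0.24746 ft.

0.2 feet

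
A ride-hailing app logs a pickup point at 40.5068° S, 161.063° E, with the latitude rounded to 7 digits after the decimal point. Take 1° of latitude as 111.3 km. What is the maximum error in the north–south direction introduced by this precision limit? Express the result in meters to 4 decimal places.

0.0056 meters

Rounding to 7 decimal places leaves the latitude within ±5e-08° of the true value.
North–south distance: 5e-08° × 111300 m/° = 0.005565 m.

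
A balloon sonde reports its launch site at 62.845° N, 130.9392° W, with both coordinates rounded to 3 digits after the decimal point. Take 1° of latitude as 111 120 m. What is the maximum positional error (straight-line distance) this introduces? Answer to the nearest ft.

Rounding to 3 decimal places leaves each coordinate within ±0.0005° of the true value.
N–S: 0.0005° × 111120 m/° = 55.56 m.
East–west component at 62.845°: 0.0005° × 111120 × cos 62.845° ≈ 0.0005 × 50715.1 ≈ 25.3575 m.
Combining orthogonally: (55.56² + 25.3575²)^½ ≈ 61.0731 m.
In feet: 61.0731 m ÷ 0.3048 ≈ 200.37 ft.

200 ft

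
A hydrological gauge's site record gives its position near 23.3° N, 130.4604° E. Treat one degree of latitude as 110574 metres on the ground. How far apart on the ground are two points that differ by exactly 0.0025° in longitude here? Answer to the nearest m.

At 23.3° a degree of longitude is 110574 × cos 23.3° ≈ 101556 m, so 0.0025° corresponds to 253.891 m.

254 m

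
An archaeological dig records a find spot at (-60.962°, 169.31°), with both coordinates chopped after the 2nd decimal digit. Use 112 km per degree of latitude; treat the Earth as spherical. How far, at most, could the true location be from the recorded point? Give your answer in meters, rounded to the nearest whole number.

1245 meters

Truncating at 2 decimal places can drop up to a full unit in the last place, so each coordinate may be off by as much as 0.01°.
Latitude error → 0.01 × 112000 = 1120 m along the meridian.
Longitude error → 0.01 × 112000 × cos 60.962° = 0.01 × 112000 × 0.4854 ≈ 543.636 m.
Worst case both components are at the extreme and orthogonal: √(1120² + 543.636²) ≈ 1244.97 m.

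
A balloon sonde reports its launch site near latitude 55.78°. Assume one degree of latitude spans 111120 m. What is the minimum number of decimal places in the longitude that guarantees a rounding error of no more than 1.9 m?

At 55.78° one degree of longitude covers 111120 × cos 55.78° ≈ 111120 × 0.5624 ≈ 62490.8 m.
Rounding to N decimal places gives at most 0.5 × 10⁻ᴺ degrees of error, i.e. 0.5 × 10⁻ᴺ × 62490.8 m.
Setting 31245.4 × 10⁻ᴺ ≤ 1.9 gives 10ᴺ ≥ 1.644e+04, i.e. N ≥ 4.22.
So 5 decimal places suffice (0.312 m); 4 would allow up to 3.12 m.

5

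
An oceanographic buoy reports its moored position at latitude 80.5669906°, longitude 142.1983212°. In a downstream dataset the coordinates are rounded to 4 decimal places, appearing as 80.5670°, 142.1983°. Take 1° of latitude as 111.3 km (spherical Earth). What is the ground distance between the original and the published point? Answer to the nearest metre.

The latitude changed by -0.0000094° and the longitude by +0.0000212°.
North–south shift: -0.0000094 × 111300 = -1.04622 m.
East–west at this latitude: 0.0000212° × 111300 × cos 80.567° ≈ 0.0000212 × 18241.4 = 0.386718 m.
Hypotenuse of the two orthogonal shifts: √(1.04622² + 0.386718²) = 1.1154 m.

1 metres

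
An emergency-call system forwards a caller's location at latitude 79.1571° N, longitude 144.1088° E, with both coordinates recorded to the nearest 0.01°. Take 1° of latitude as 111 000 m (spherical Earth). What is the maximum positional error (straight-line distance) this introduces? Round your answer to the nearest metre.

565 metres

Rounding to 2 decimal places leaves each coordinate within ±0.005° of the true value.
Latitude error → 0.005 × 111000 = 555 m along the meridian.
E–W at 79.1571°: 0.005° × 111000 × cos 79.1571° = 0.005 × 111000 × 0.1881 ≈ 104.405 m.
The two errors are perpendicular, so the maximum displacement is √(555² + 104.405²) ≈ 564.735 m.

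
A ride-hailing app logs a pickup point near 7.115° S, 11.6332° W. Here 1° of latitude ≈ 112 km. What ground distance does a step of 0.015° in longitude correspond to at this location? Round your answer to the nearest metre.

1667 metres

0.015° of longitude at 7.115° is 0.015 × 112000 × cos 7.115° ≈ 0.015 × 111138 = 1667.06 m.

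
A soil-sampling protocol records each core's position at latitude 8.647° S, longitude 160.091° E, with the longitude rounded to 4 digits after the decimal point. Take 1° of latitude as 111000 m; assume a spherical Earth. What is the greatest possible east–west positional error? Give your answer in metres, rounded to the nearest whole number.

Rounding to 4 decimal places leaves the longitude within ±5e-05° of the true value.
Parallels shrink by cos φ, so at 8.647° a degree of longitude is 111000 × 0.9886 ≈ 109738 m.
So at most 5e-05° × 109738 ≈ 5.48692 m east–west.

5 metres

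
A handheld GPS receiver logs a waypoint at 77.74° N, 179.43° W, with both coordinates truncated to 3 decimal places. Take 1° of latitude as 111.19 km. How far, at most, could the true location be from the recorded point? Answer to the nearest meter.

Truncating at 3 decimal places can drop up to a full unit in the last place, so each coordinate may be off by as much as 0.001°.
North–south component: 0.001° × 111190 = 111.19 m.
Longitude error → 0.001 × 111190 × cos 77.74° = 0.001 × 111190 × 0.2123 ≈ 23.611 m.
Combining orthogonally: (111.19² + 23.611²)^½ ≈ 113.669 m.

114 meters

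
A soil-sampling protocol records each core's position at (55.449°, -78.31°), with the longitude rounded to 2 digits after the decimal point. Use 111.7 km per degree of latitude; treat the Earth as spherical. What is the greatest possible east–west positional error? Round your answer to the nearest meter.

317 meters

Rounding to 2 decimal places leaves the longitude within ±0.005° of the true value.
At latitude 55.449° a degree of longitude spans 111700 m × cos 55.449° = 111700 × 0.5671 ≈ 63349.5 m.
Maximum E–W displacement: 0.005 × 63349.5 = 316.747 m.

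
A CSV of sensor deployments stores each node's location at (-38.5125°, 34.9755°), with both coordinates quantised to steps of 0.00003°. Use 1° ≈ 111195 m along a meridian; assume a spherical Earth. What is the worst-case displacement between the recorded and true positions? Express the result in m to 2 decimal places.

With a 0.00003° grid the true value lies within half a step, ±0.00003°/2 = ±1.5e-05°, of the stored one.
North–south component: 1.5e-05° × 111195 = 1.66793 m.
E–W at 38.5125°: 1.5e-05° × 111195 × cos 38.5125° = 1.5e-05 × 111195 × 0.7825 ≈ 1.30511 m.
Worst case both components are at the extreme and orthogonal: √(1.66793² + 1.30511²) ≈ 2.11785 m.

2.12 m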